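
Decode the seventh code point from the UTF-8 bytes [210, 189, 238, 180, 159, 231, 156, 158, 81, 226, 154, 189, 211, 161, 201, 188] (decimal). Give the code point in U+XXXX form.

U+027C

Offset 0: leading byte 0xD2 = 11010010 → 2-byte char #1 = D2 BD.
Offset 2: leading byte 0xEE = 11101110 → 3-byte char #2 = EE B4 9F.
Offset 5: leading byte 0xE7 = 11100111 → 3-byte char #3 = E7 9C 9E.
Offset 8: leading byte 0x51 = 01010001 → 1-byte char #4 = 51.
Offset 9: leading byte 0xE2 = 11100010 → 3-byte char #5 = E2 9A BD.
Offset 12: leading byte 0xD3 = 11010011 → 2-byte char #6 = D3 A1.
Offset 14: leading byte 0xC9 = 11001001 → 2-byte char #7 = C9 BC.
Leading byte 0xC9 = 11001001 matches 110xxxxx → 2-byte sequence.
Byte 1: 0xC9 = 11001001, payload 01001 (5 bits).
Byte 2: 0xBC = 10111100 (10xxxxxx ✓), payload 111100.
Concatenate: 01001111100 = 0x27C (11 bits → U+027C).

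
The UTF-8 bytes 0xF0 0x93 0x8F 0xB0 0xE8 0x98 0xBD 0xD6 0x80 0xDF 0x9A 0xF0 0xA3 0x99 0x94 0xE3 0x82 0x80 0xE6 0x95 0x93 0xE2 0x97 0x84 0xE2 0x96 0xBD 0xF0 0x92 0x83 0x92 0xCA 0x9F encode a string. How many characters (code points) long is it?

11

Byte at offset 0: 0xF0 = 11110000 → 4-byte char (#1). Advance 4.
Byte at offset 4: 0xE8 = 11101000 → 3-byte char (#2). Advance 3.
Byte at offset 7: 0xD6 = 11010110 → 2-byte char (#3). Advance 2.
Byte at offset 9: 0xDF = 11011111 → 2-byte char (#4). Advance 2.
Byte at offset 11: 0xF0 = 11110000 → 4-byte char (#5). Advance 4.
Byte at offset 15: 0xE3 = 11100011 → 3-byte char (#6). Advance 3.
Byte at offset 18: 0xE6 = 11100110 → 3-byte char (#7). Advance 3.
Byte at offset 21: 0xE2 = 11100010 → 3-byte char (#8). Advance 3.
Byte at offset 24: 0xE2 = 11100010 → 3-byte char (#9). Advance 3.
Byte at offset 27: 0xF0 = 11110000 → 4-byte char (#10). Advance 4.
Byte at offset 31: 0xCA = 11001010 → 2-byte char (#11). Advance 2.
Reached end at offset 33 after 11 code points.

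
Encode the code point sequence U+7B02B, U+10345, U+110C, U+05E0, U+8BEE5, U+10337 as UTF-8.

F1 BB 80 AB F0 90 8D 85 E1 84 8C D7 A0 F2 8B BB A5 F0 90 8C B7

U+7B02B: 4-byte form → F1 BB 80 AB.
U+10345: 4-byte form → F0 90 8D 85.
U+110C: 3-byte form → E1 84 8C.
U+05E0: 2-byte form → D7 A0.
U+8BEE5: 4-byte form → F2 8B BB A5.
U+10337: 4-byte form → F0 90 8C B7.
Concatenated (21 bytes): F1 BB 80 AB F0 90 8D 85 E1 84 8C D7 A0 F2 8B BB A5 F0 90 8C B7.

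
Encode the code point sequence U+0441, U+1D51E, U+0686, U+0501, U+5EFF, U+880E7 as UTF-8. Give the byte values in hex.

D1 81 F0 9D 94 9E DA 86 D4 81 E5 BB BF F2 88 83 A7

U+0441: 2-byte form → D1 81.
U+1D51E: 4-byte form → F0 9D 94 9E.
U+0686: 2-byte form → DA 86.
U+0501: 2-byte form → D4 81.
U+5EFF: 3-byte form → E5 BB BF.
U+880E7: 4-byte form → F2 88 83 A7.
Concatenated (17 bytes): D1 81 F0 9D 94 9E DA 86 D4 81 E5 BB BF F2 88 83 A7.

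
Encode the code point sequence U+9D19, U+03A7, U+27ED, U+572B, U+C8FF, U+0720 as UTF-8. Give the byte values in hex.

U+9D19: 3-byte form → E9 B4 99.
U+03A7: 2-byte form → CE A7.
U+27ED: 3-byte form → E2 9F AD.
U+572B: 3-byte form → E5 9C AB.
U+C8FF: 3-byte form → EC A3 BF.
U+0720: 2-byte form → DC A0.
Concatenated (16 bytes): E9 B4 99 CE A7 E2 9F AD E5 9C AB EC A3 BF DC A0.

E9 B4 99 CE A7 E2 9F AD E5 9C AB EC A3 BF DC A0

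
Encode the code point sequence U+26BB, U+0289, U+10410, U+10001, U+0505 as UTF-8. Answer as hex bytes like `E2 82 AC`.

E2 9A BB CA 89 F0 90 90 90 F0 90 80 81 D4 85

U+26BB: 3-byte form → E2 9A BB.
U+0289: 2-byte form → CA 89.
U+10410: 4-byte form → F0 90 90 90.
U+10001: 4-byte form → F0 90 80 81.
U+0505: 2-byte form → D4 85.
Concatenated (15 bytes): E2 9A BB CA 89 F0 90 90 90 F0 90 80 81 D4 85.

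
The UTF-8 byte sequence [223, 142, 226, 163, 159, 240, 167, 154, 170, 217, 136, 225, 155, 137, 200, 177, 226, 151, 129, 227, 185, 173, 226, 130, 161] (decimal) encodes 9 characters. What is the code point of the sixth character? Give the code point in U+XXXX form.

Offset 0: leading byte 0xDF = 11011111 → 2-byte char #1 = DF 8E.
Offset 2: leading byte 0xE2 = 11100010 → 3-byte char #2 = E2 A3 9F.
Offset 5: leading byte 0xF0 = 11110000 → 4-byte char #3 = F0 A7 9A AA.
Offset 9: leading byte 0xD9 = 11011001 → 2-byte char #4 = D9 88.
Offset 11: leading byte 0xE1 = 11100001 → 3-byte char #5 = E1 9B 89.
Offset 14: leading byte 0xC8 = 11001000 → 2-byte char #6 = C8 B1.
Leading byte 0xC8 = 11001000 matches 110xxxxx → 2-byte sequence.
Byte 1: 0xC8 = 11001000, payload 01000 (5 bits).
Byte 2: 0xB1 = 10110001 (10xxxxxx ✓), payload 110001.
Concatenate: 01000110001 = 0x231 (11 bits → U+0231).

U+0231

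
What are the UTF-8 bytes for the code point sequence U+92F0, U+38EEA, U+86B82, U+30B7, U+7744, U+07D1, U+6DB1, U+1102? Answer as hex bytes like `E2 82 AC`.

U+92F0: 3-byte form → E9 8B B0.
U+38EEA: 4-byte form → F0 B8 BB AA.
U+86B82: 4-byte form → F2 86 AE 82.
U+30B7: 3-byte form → E3 82 B7.
U+7744: 3-byte form → E7 9D 84.
U+07D1: 2-byte form → DF 91.
U+6DB1: 3-byte form → E6 B6 B1.
U+1102: 3-byte form → E1 84 82.
Concatenated (25 bytes): E9 8B B0 F0 B8 BB AA F2 86 AE 82 E3 82 B7 E7 9D 84 DF 91 E6 B6 B1 E1 84 82.

E9 8B B0 F0 B8 BB AA F2 86 AE 82 E3 82 B7 E7 9D 84 DF 91 E6 B6 B1 E1 84 82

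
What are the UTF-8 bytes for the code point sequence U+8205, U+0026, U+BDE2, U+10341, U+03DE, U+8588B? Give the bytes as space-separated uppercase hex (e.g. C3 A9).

E8 88 85 26 EB B7 A2 F0 90 8D 81 CF 9E F2 85 A2 8B

U+8205: 3-byte form → E8 88 85.
U+0026: 1-byte form → 26.
U+BDE2: 3-byte form → EB B7 A2.
U+10341: 4-byte form → F0 90 8D 81.
U+03DE: 2-byte form → CF 9E.
U+8588B: 4-byte form → F2 85 A2 8B.
Concatenated (17 bytes): E8 88 85 26 EB B7 A2 F0 90 8D 81 CF 9E F2 85 A2 8B.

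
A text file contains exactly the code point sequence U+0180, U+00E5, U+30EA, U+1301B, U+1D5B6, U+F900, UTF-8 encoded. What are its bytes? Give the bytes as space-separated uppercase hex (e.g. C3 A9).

C6 80 C3 A5 E3 83 AA F0 93 80 9B F0 9D 96 B6 EF A4 80

U+0180: 2-byte form → C6 80.
U+00E5: 2-byte form → C3 A5.
U+30EA: 3-byte form → E3 83 AA.
U+1301B: 4-byte form → F0 93 80 9B.
U+1D5B6: 4-byte form → F0 9D 96 B6.
U+F900: 3-byte form → EF A4 80.
Concatenated (18 bytes): C6 80 C3 A5 E3 83 AA F0 93 80 9B F0 9D 96 B6 EF A4 80.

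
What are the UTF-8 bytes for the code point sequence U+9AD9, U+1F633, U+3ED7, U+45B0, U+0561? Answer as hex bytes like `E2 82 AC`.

E9 AB 99 F0 9F 98 B3 E3 BB 97 E4 96 B0 D5 A1

U+9AD9: 3-byte form → E9 AB 99.
U+1F633: 4-byte form → F0 9F 98 B3.
U+3ED7: 3-byte form → E3 BB 97.
U+45B0: 3-byte form → E4 96 B0.
U+0561: 2-byte form → D5 A1.
Concatenated (15 bytes): E9 AB 99 F0 9F 98 B3 E3 BB 97 E4 96 B0 D5 A1.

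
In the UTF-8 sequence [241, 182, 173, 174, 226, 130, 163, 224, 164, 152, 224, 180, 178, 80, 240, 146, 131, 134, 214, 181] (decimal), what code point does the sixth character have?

U+120C6

Offset 0: leading byte 0xF1 = 11110001 → 4-byte char #1 = F1 B6 AD AE.
Offset 4: leading byte 0xE2 = 11100010 → 3-byte char #2 = E2 82 A3.
Offset 7: leading byte 0xE0 = 11100000 → 3-byte char #3 = E0 A4 98.
Offset 10: leading byte 0xE0 = 11100000 → 3-byte char #4 = E0 B4 B2.
Offset 13: leading byte 0x50 = 01010000 → 1-byte char #5 = 50.
Offset 14: leading byte 0xF0 = 11110000 → 4-byte char #6 = F0 92 83 86.
Leading byte 0xF0 = 11110000 matches 11110xxx → 4-byte sequence.
Byte 1: 0xF0 = 11110000, payload 000 (3 bits).
Byte 2: 0x92 = 10010010 (10xxxxxx ✓), payload 010010.
Byte 3: 0x83 = 10000011 (10xxxxxx ✓), payload 000011.
Byte 4: 0x86 = 10000110 (10xxxxxx ✓), payload 000110.
Concatenate: 000010010000011000110 = 0x120C6 (21 bits → U+120C6).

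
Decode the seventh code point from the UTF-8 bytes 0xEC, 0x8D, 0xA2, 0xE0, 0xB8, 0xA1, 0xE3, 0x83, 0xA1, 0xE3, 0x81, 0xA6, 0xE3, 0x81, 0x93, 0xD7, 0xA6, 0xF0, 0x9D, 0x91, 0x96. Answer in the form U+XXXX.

Offset 0: leading byte 0xEC = 11101100 → 3-byte char #1 = EC 8D A2.
Offset 3: leading byte 0xE0 = 11100000 → 3-byte char #2 = E0 B8 A1.
Offset 6: leading byte 0xE3 = 11100011 → 3-byte char #3 = E3 83 A1.
Offset 9: leading byte 0xE3 = 11100011 → 3-byte char #4 = E3 81 A6.
Offset 12: leading byte 0xE3 = 11100011 → 3-byte char #5 = E3 81 93.
Offset 15: leading byte 0xD7 = 11010111 → 2-byte char #6 = D7 A6.
Offset 17: leading byte 0xF0 = 11110000 → 4-byte char #7 = F0 9D 91 96.
Leading byte 0xF0 = 11110000 matches 11110xxx → 4-byte sequence.
Byte 1: 0xF0 = 11110000, payload 000 (3 bits).
Byte 2: 0x9D = 10011101 (10xxxxxx ✓), payload 011101.
Byte 3: 0x91 = 10010001 (10xxxxxx ✓), payload 010001.
Byte 4: 0x96 = 10010110 (10xxxxxx ✓), payload 010110.
Concatenate: 000011101010001010110 = 0x1D456 (21 bits → U+1D456).

U+1D456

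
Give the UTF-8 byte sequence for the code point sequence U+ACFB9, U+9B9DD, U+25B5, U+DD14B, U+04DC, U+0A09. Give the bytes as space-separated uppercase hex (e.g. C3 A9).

F2 AC BE B9 F2 9B A7 9D E2 96 B5 F3 9D 85 8B D3 9C E0 A8 89

U+ACFB9: 4-byte form → F2 AC BE B9.
U+9B9DD: 4-byte form → F2 9B A7 9D.
U+25B5: 3-byte form → E2 96 B5.
U+DD14B: 4-byte form → F3 9D 85 8B.
U+04DC: 2-byte form → D3 9C.
U+0A09: 3-byte form → E0 A8 89.
Concatenated (20 bytes): F2 AC BE B9 F2 9B A7 9D E2 96 B5 F3 9D 85 8B D3 9C E0 A8 89.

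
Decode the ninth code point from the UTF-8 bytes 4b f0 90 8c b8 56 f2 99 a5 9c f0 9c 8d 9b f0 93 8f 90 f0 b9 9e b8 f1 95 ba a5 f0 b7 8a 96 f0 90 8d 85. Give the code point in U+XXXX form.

U+37296

Offset 0: leading byte 0x4B = 01001011 → 1-byte char #1 = 4B.
Offset 1: leading byte 0xF0 = 11110000 → 4-byte char #2 = F0 90 8C B8.
Offset 5: leading byte 0x56 = 01010110 → 1-byte char #3 = 56.
Offset 6: leading byte 0xF2 = 11110010 → 4-byte char #4 = F2 99 A5 9C.
Offset 10: leading byte 0xF0 = 11110000 → 4-byte char #5 = F0 9C 8D 9B.
Offset 14: leading byte 0xF0 = 11110000 → 4-byte char #6 = F0 93 8F 90.
Offset 18: leading byte 0xF0 = 11110000 → 4-byte char #7 = F0 B9 9E B8.
Offset 22: leading byte 0xF1 = 11110001 → 4-byte char #8 = F1 95 BA A5.
Offset 26: leading byte 0xF0 = 11110000 → 4-byte char #9 = F0 B7 8A 96.
Leading byte 0xF0 = 11110000 matches 11110xxx → 4-byte sequence.
Byte 1: 0xF0 = 11110000, payload 000 (3 bits).
Byte 2: 0xB7 = 10110111 (10xxxxxx ✓), payload 110111.
Byte 3: 0x8A = 10001010 (10xxxxxx ✓), payload 001010.
Byte 4: 0x96 = 10010110 (10xxxxxx ✓), payload 010110.
Concatenate: 000110111001010010110 = 0x37296 (21 bits → U+37296).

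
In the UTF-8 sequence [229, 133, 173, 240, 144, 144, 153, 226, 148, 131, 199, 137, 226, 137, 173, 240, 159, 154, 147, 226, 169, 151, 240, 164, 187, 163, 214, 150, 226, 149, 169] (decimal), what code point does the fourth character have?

U+01C9

Offset 0: leading byte 0xE5 = 11100101 → 3-byte char #1 = E5 85 AD.
Offset 3: leading byte 0xF0 = 11110000 → 4-byte char #2 = F0 90 90 99.
Offset 7: leading byte 0xE2 = 11100010 → 3-byte char #3 = E2 94 83.
Offset 10: leading byte 0xC7 = 11000111 → 2-byte char #4 = C7 89.
Leading byte 0xC7 = 11000111 matches 110xxxxx → 2-byte sequence.
Byte 1: 0xC7 = 11000111, payload 00111 (5 bits).
Byte 2: 0x89 = 10001001 (10xxxxxx ✓), payload 001001.
Concatenate: 00111001001 = 0x1C9 (11 bits → U+01C9).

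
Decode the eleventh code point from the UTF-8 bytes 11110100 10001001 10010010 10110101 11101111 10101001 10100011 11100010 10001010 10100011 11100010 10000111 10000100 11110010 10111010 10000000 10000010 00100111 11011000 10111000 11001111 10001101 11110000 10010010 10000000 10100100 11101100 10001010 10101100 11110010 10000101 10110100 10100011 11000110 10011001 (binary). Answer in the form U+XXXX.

Offset 0: leading byte 0xF4 = 11110100 → 4-byte char #1 = F4 89 92 B5.
Offset 4: leading byte 0xEF = 11101111 → 3-byte char #2 = EF A9 A3.
Offset 7: leading byte 0xE2 = 11100010 → 3-byte char #3 = E2 8A A3.
Offset 10: leading byte 0xE2 = 11100010 → 3-byte char #4 = E2 87 84.
Offset 13: leading byte 0xF2 = 11110010 → 4-byte char #5 = F2 BA 80 82.
Offset 17: leading byte 0x27 = 00100111 → 1-byte char #6 = 27.
Offset 18: leading byte 0xD8 = 11011000 → 2-byte char #7 = D8 B8.
Offset 20: leading byte 0xCF = 11001111 → 2-byte char #8 = CF 8D.
Offset 22: leading byte 0xF0 = 11110000 → 4-byte char #9 = F0 92 80 A4.
Offset 26: leading byte 0xEC = 11101100 → 3-byte char #10 = EC 8A AC.
Offset 29: leading byte 0xF2 = 11110010 → 4-byte char #11 = F2 85 B4 A3.
Leading byte 0xF2 = 11110010 matches 11110xxx → 4-byte sequence.
Byte 1: 0xF2 = 11110010, payload 010 (3 bits).
Byte 2: 0x85 = 10000101 (10xxxxxx ✓), payload 000101.
Byte 3: 0xB4 = 10110100 (10xxxxxx ✓), payload 110100.
Byte 4: 0xA3 = 10100011 (10xxxxxx ✓), payload 100011.
Concatenate: 010000101110100100011 = 0x85D23 (21 bits → U+85D23).

U+85D23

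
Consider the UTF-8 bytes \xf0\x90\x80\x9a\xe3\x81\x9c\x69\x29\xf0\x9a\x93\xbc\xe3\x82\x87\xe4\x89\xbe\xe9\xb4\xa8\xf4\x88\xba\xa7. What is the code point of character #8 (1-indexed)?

U+9D28

Offset 0: leading byte 0xF0 = 11110000 → 4-byte char #1 = F0 90 80 9A.
Offset 4: leading byte 0xE3 = 11100011 → 3-byte char #2 = E3 81 9C.
Offset 7: leading byte 0x69 = 01101001 → 1-byte char #3 = 69.
Offset 8: leading byte 0x29 = 00101001 → 1-byte char #4 = 29.
Offset 9: leading byte 0xF0 = 11110000 → 4-byte char #5 = F0 9A 93 BC.
Offset 13: leading byte 0xE3 = 11100011 → 3-byte char #6 = E3 82 87.
Offset 16: leading byte 0xE4 = 11100100 → 3-byte char #7 = E4 89 BE.
Offset 19: leading byte 0xE9 = 11101001 → 3-byte char #8 = E9 B4 A8.
Leading byte 0xE9 = 11101001 matches 1110xxxx → 3-byte sequence.
Byte 1: 0xE9 = 11101001, payload 1001 (4 bits).
Byte 2: 0xB4 = 10110100 (10xxxxxx ✓), payload 110100.
Byte 3: 0xA8 = 10101000 (10xxxxxx ✓), payload 101000.
Concatenate: 1001110100101000 = 0x9D28 (16 bits → U+9D28).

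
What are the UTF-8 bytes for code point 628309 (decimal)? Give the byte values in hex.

U+99655 = 0x99655 = 628309 decimal. In range U+10000–U+10FFFF → 4-byte form: 11110xxx 10xxxxxx 10xxxxxx 10xxxxxx.
Binary (21 bits): 010011001011001010101.
Split 3+6+6+6: 010 | 011001 | 011001 | 010101.
Byte 1: 11110010 = 0xF2.
Byte 2: 10011001 = 0x99.
Byte 3: 10011001 = 0x99.
Byte 4: 10010101 = 0x95.

F2 99 99 95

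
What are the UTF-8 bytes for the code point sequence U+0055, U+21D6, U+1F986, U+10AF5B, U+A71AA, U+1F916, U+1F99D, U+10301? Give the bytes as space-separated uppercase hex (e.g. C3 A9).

U+0055: 1-byte form → 55.
U+21D6: 3-byte form → E2 87 96.
U+1F986: 4-byte form → F0 9F A6 86.
U+10AF5B: 4-byte form → F4 8A BD 9B.
U+A71AA: 4-byte form → F2 A7 86 AA.
U+1F916: 4-byte form → F0 9F A4 96.
U+1F99D: 4-byte form → F0 9F A6 9D.
U+10301: 4-byte form → F0 90 8C 81.
Concatenated (28 bytes): 55 E2 87 96 F0 9F A6 86 F4 8A BD 9B F2 A7 86 AA F0 9F A4 96 F0 9F A6 9D F0 90 8C 81.

55 E2 87 96 F0 9F A6 86 F4 8A BD 9B F2 A7 86 AA F0 9F A4 96 F0 9F A6 9D F0 90 8C 81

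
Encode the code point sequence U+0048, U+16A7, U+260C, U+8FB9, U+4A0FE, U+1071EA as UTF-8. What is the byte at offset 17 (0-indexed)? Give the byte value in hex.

0xAA

U+0048 → 1-byte form 48 at offsets 0–0.
U+16A7 → 3-byte form E1 9A A7 at offsets 1–3.
U+260C → 3-byte form E2 98 8C at offsets 4–6.
U+8FB9 → 3-byte form E8 BE B9 at offsets 7–9.
U+4A0FE → 4-byte form F1 8A 83 BE at offsets 10–13.
U+1071EA → 4-byte form F4 87 87 AA at offsets 14–17.
Offset 17 falls in char 6's range; it's byte 4 of F4 87 87 AA = 0xAA.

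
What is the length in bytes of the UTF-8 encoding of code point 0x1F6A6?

U+1F6A6 = 0x1F6A6. UTF-8 uses 1 byte below 0x80, 2 below 0x800, 3 below 0x10000, 4 up to 0x10FFFF. 0x1F6A6 is in U+10000–U+10FFFF → 4 bytes.

4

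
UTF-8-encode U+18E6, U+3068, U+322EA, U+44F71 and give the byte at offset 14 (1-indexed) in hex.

1-indexed offset 14 is 0-indexed offset 13.
U+18E6 → 3-byte form E1 A3 A6 at offsets 0–2.
U+3068 → 3-byte form E3 81 A8 at offsets 3–5.
U+322EA → 4-byte form F0 B2 8B AA at offsets 6–9.
U+44F71 → 4-byte form F1 84 BD B1 at offsets 10–13.
Offset 13 falls in char 4's range; it's byte 4 of F1 84 BD B1 = 0xB1.

0xB1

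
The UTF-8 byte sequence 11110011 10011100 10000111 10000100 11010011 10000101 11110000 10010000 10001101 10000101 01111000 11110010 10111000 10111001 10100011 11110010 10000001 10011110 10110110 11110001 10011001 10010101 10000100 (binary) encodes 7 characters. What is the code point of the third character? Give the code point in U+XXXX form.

U+10345

Offset 0: leading byte 0xF3 = 11110011 → 4-byte char #1 = F3 9C 87 84.
Offset 4: leading byte 0xD3 = 11010011 → 2-byte char #2 = D3 85.
Offset 6: leading byte 0xF0 = 11110000 → 4-byte char #3 = F0 90 8D 85.
Leading byte 0xF0 = 11110000 matches 11110xxx → 4-byte sequence.
Byte 1: 0xF0 = 11110000, payload 000 (3 bits).
Byte 2: 0x90 = 10010000 (10xxxxxx ✓), payload 010000.
Byte 3: 0x8D = 10001101 (10xxxxxx ✓), payload 001101.
Byte 4: 0x85 = 10000101 (10xxxxxx ✓), payload 000101.
Concatenate: 000010000001101000101 = 0x10345 (21 bits → U+10345).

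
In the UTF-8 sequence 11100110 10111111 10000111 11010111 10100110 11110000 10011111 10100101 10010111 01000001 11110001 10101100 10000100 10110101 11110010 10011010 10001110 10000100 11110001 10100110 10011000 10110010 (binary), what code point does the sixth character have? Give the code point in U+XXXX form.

Offset 0: leading byte 0xE6 = 11100110 → 3-byte char #1 = E6 BF 87.
Offset 3: leading byte 0xD7 = 11010111 → 2-byte char #2 = D7 A6.
Offset 5: leading byte 0xF0 = 11110000 → 4-byte char #3 = F0 9F A5 97.
Offset 9: leading byte 0x41 = 01000001 → 1-byte char #4 = 41.
Offset 10: leading byte 0xF1 = 11110001 → 4-byte char #5 = F1 AC 84 B5.
Offset 14: leading byte 0xF2 = 11110010 → 4-byte char #6 = F2 9A 8E 84.
Leading byte 0xF2 = 11110010 matches 11110xxx → 4-byte sequence.
Byte 1: 0xF2 = 11110010, payload 010 (3 bits).
Byte 2: 0x9A = 10011010 (10xxxxxx ✓), payload 011010.
Byte 3: 0x8E = 10001110 (10xxxxxx ✓), payload 001110.
Byte 4: 0x84 = 10000100 (10xxxxxx ✓), payload 000100.
Concatenate: 010011010001110000100 = 0x9A384 (21 bits → U+9A384).

U+9A384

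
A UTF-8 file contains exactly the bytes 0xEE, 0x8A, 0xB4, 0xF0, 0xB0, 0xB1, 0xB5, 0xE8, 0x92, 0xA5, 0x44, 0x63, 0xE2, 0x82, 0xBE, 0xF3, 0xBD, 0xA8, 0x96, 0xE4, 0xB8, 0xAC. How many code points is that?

Byte at offset 0: 0xEE = 11101110 → 3-byte char (#1). Advance 3.
Byte at offset 3: 0xF0 = 11110000 → 4-byte char (#2). Advance 4.
Byte at offset 7: 0xE8 = 11101000 → 3-byte char (#3). Advance 3.
Byte at offset 10: 0x44 = 01000100 → 1-byte char (#4). Advance 1.
Byte at offset 11: 0x63 = 01100011 → 1-byte char (#5). Advance 1.
Byte at offset 12: 0xE2 = 11100010 → 3-byte char (#6). Advance 3.
Byte at offset 15: 0xF3 = 11110011 → 4-byte char (#7). Advance 4.
Byte at offset 19: 0xE4 = 11100100 → 3-byte char (#8). Advance 3.
Reached end at offset 22 after 8 code points.

8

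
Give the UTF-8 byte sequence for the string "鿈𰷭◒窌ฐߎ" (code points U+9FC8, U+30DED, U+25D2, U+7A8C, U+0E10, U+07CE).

U+9FC8: 3-byte form → E9 BF 88.
U+30DED: 4-byte form → F0 B0 B7 AD.
U+25D2: 3-byte form → E2 97 92.
U+7A8C: 3-byte form → E7 AA 8C.
U+0E10: 3-byte form → E0 B8 90.
U+07CE: 2-byte form → DF 8E.
Concatenated (18 bytes): E9 BF 88 F0 B0 B7 AD E2 97 92 E7 AA 8C E0 B8 90 DF 8E.

E9 BF 88 F0 B0 B7 AD E2 97 92 E7 AA 8C E0 B8 90 DF 8E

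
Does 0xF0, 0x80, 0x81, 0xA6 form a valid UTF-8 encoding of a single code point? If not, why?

invalid (overlong encoding)

Leading byte 0xF0 = 11110000 → 4-byte form.
Continuation bytes all match 10xxxxxx. Payload decodes to 0x66.
But 0x66 < 0x10000, the minimum for a 4-byte sequence — this is an overlong encoding.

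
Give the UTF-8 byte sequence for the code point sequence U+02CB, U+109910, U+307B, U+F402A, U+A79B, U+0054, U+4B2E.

CB 8B F4 89 A4 90 E3 81 BB F3 B4 80 AA EA 9E 9B 54 E4 AC AE

U+02CB: 2-byte form → CB 8B.
U+109910: 4-byte form → F4 89 A4 90.
U+307B: 3-byte form → E3 81 BB.
U+F402A: 4-byte form → F3 B4 80 AA.
U+A79B: 3-byte form → EA 9E 9B.
U+0054: 1-byte form → 54.
U+4B2E: 3-byte form → E4 AC AE.
Concatenated (20 bytes): CB 8B F4 89 A4 90 E3 81 BB F3 B4 80 AA EA 9E 9B 54 E4 AC AE.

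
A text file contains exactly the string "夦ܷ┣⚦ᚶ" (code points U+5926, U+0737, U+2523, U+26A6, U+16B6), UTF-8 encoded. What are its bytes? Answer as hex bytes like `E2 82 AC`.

E5 A4 A6 DC B7 E2 94 A3 E2 9A A6 E1 9A B6

U+5926: 3-byte form → E5 A4 A6.
U+0737: 2-byte form → DC B7.
U+2523: 3-byte form → E2 94 A3.
U+26A6: 3-byte form → E2 9A A6.
U+16B6: 3-byte form → E1 9A B6.
Concatenated (14 bytes): E5 A4 A6 DC B7 E2 94 A3 E2 9A A6 E1 9A B6.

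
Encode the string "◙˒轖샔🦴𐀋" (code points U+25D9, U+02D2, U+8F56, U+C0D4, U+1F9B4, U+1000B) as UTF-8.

U+25D9: 3-byte form → E2 97 99.
U+02D2: 2-byte form → CB 92.
U+8F56: 3-byte form → E8 BD 96.
U+C0D4: 3-byte form → EC 83 94.
U+1F9B4: 4-byte form → F0 9F A6 B4.
U+1000B: 4-byte form → F0 90 80 8B.
Concatenated (19 bytes): E2 97 99 CB 92 E8 BD 96 EC 83 94 F0 9F A6 B4 F0 90 80 8B.

E2 97 99 CB 92 E8 BD 96 EC 83 94 F0 9F A6 B4 F0 90 80 8B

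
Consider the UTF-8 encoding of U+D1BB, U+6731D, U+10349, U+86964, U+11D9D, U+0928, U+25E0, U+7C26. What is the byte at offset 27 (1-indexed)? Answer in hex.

1-indexed offset 27 is 0-indexed offset 26.
U+D1BB → 3-byte form ED 86 BB at offsets 0–2.
U+6731D → 4-byte form F1 A7 8C 9D at offsets 3–6.
U+10349 → 4-byte form F0 90 8D 89 at offsets 7–10.
U+86964 → 4-byte form F2 86 A5 A4 at offsets 11–14.
U+11D9D → 4-byte form F0 91 B6 9D at offsets 15–18.
U+0928 → 3-byte form E0 A4 A8 at offsets 19–21.
U+25E0 → 3-byte form E2 97 A0 at offsets 22–24.
U+7C26 → 3-byte form E7 B0 A6 at offsets 25–27.
Offset 26 falls in char 8's range; it's byte 2 of E7 B0 A6 = 0xB0.

0xB0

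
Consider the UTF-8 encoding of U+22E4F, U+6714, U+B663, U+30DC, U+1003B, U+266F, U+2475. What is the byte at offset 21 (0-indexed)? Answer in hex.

0x91

U+22E4F → 4-byte form F0 A2 B9 8F at offsets 0–3.
U+6714 → 3-byte form E6 9C 94 at offsets 4–6.
U+B663 → 3-byte form EB 99 A3 at offsets 7–9.
U+30DC → 3-byte form E3 83 9C at offsets 10–12.
U+1003B → 4-byte form F0 90 80 BB at offsets 13–16.
U+266F → 3-byte form E2 99 AF at offsets 17–19.
U+2475 → 3-byte form E2 91 B5 at offsets 20–22.
Offset 21 falls in char 7's range; it's byte 2 of E2 91 B5 = 0x91.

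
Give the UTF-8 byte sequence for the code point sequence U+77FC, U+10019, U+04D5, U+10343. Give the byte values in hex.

U+77FC: 3-byte form → E7 9F BC.
U+10019: 4-byte form → F0 90 80 99.
U+04D5: 2-byte form → D3 95.
U+10343: 4-byte form → F0 90 8D 83.
Concatenated (13 bytes): E7 9F BC F0 90 80 99 D3 95 F0 90 8D 83.

E7 9F BC F0 90 80 99 D3 95 F0 90 8D 83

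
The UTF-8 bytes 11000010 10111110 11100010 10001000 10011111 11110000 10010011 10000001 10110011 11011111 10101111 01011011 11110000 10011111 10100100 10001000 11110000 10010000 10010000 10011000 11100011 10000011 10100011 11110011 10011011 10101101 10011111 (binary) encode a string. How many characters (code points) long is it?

9

Byte at offset 0: 0xC2 = 11000010 → 2-byte char (#1). Advance 2.
Byte at offset 2: 0xE2 = 11100010 → 3-byte char (#2). Advance 3.
Byte at offset 5: 0xF0 = 11110000 → 4-byte char (#3). Advance 4.
Byte at offset 9: 0xDF = 11011111 → 2-byte char (#4). Advance 2.
Byte at offset 11: 0x5B = 01011011 → 1-byte char (#5). Advance 1.
Byte at offset 12: 0xF0 = 11110000 → 4-byte char (#6). Advance 4.
Byte at offset 16: 0xF0 = 11110000 → 4-byte char (#7). Advance 4.
Byte at offset 20: 0xE3 = 11100011 → 3-byte char (#8). Advance 3.
Byte at offset 23: 0xF3 = 11110011 → 4-byte char (#9). Advance 4.
Reached end at offset 27 after 9 code points.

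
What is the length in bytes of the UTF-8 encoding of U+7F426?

4

U+7F426 = 0x7F426. UTF-8 uses 1 byte below 0x80, 2 below 0x800, 3 below 0x10000, 4 up to 0x10FFFF. 0x7F426 is in U+10000–U+10FFFF → 4 bytes.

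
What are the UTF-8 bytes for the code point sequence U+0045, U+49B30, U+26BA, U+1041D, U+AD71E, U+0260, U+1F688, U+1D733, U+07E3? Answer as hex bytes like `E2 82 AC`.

U+0045: 1-byte form → 45.
U+49B30: 4-byte form → F1 89 AC B0.
U+26BA: 3-byte form → E2 9A BA.
U+1041D: 4-byte form → F0 90 90 9D.
U+AD71E: 4-byte form → F2 AD 9C 9E.
U+0260: 2-byte form → C9 A0.
U+1F688: 4-byte form → F0 9F 9A 88.
U+1D733: 4-byte form → F0 9D 9C B3.
U+07E3: 2-byte form → DF A3.
Concatenated (28 bytes): 45 F1 89 AC B0 E2 9A BA F0 90 90 9D F2 AD 9C 9E C9 A0 F0 9F 9A 88 F0 9D 9C B3 DF A3.

45 F1 89 AC B0 E2 9A BA F0 90 90 9D F2 AD 9C 9E C9 A0 F0 9F 9A 88 F0 9D 9C B3 DF A3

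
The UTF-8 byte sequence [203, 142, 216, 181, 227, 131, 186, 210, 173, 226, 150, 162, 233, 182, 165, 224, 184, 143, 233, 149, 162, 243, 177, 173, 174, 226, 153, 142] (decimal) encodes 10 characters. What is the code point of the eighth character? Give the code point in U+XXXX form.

Offset 0: leading byte 0xCB = 11001011 → 2-byte char #1 = CB 8E.
Offset 2: leading byte 0xD8 = 11011000 → 2-byte char #2 = D8 B5.
Offset 4: leading byte 0xE3 = 11100011 → 3-byte char #3 = E3 83 BA.
Offset 7: leading byte 0xD2 = 11010010 → 2-byte char #4 = D2 AD.
Offset 9: leading byte 0xE2 = 11100010 → 3-byte char #5 = E2 96 A2.
Offset 12: leading byte 0xE9 = 11101001 → 3-byte char #6 = E9 B6 A5.
Offset 15: leading byte 0xE0 = 11100000 → 3-byte char #7 = E0 B8 8F.
Offset 18: leading byte 0xE9 = 11101001 → 3-byte char #8 = E9 95 A2.
Leading byte 0xE9 = 11101001 matches 1110xxxx → 3-byte sequence.
Byte 1: 0xE9 = 11101001, payload 1001 (4 bits).
Byte 2: 0x95 = 10010101 (10xxxxxx ✓), payload 010101.
Byte 3: 0xA2 = 10100010 (10xxxxxx ✓), payload 100010.
Concatenate: 1001010101100010 = 0x9562 (16 bits → U+9562).

U+9562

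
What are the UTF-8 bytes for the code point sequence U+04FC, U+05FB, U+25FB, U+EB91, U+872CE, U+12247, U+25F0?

U+04FC: 2-byte form → D3 BC.
U+05FB: 2-byte form → D7 BB.
U+25FB: 3-byte form → E2 97 BB.
U+EB91: 3-byte form → EE AE 91.
U+872CE: 4-byte form → F2 87 8B 8E.
U+12247: 4-byte form → F0 92 89 87.
U+25F0: 3-byte form → E2 97 B0.
Concatenated (21 bytes): D3 BC D7 BB E2 97 BB EE AE 91 F2 87 8B 8E F0 92 89 87 E2 97 B0.

D3 BC D7 BB E2 97 BB EE AE 91 F2 87 8B 8E F0 92 89 87 E2 97 B0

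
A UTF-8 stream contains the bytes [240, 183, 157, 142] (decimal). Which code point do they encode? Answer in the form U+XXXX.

U+3774E

Leading byte 0xF0 = 11110000 matches 11110xxx → 4-byte sequence.
Byte 1: 0xF0 = 11110000, payload 000 (3 bits).
Byte 2: 0xB7 = 10110111 (10xxxxxx ✓), payload 110111.
Byte 3: 0x9D = 10011101 (10xxxxxx ✓), payload 011101.
Byte 4: 0x8E = 10001110 (10xxxxxx ✓), payload 001110.
Concatenate: 000110111011101001110 = 0x3774E (21 bits → U+3774E).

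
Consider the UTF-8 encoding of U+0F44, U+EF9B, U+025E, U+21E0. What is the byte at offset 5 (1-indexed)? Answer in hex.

0xBE

1-indexed offset 5 is 0-indexed offset 4.
U+0F44 → 3-byte form E0 BD 84 at offsets 0–2.
U+EF9B → 3-byte form EE BE 9B at offsets 3–5.
Offset 4 falls in char 2's range; it's byte 2 of EE BE 9B = 0xBE.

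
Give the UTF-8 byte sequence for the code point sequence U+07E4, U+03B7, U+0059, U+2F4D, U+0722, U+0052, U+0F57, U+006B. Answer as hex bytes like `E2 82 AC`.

DF A4 CE B7 59 E2 BD 8D DC A2 52 E0 BD 97 6B

U+07E4: 2-byte form → DF A4.
U+03B7: 2-byte form → CE B7.
U+0059: 1-byte form → 59.
U+2F4D: 3-byte form → E2 BD 8D.
U+0722: 2-byte form → DC A2.
U+0052: 1-byte form → 52.
U+0F57: 3-byte form → E0 BD 97.
U+006B: 1-byte form → 6B.
Concatenated (15 bytes): DF A4 CE B7 59 E2 BD 8D DC A2 52 E0 BD 97 6B.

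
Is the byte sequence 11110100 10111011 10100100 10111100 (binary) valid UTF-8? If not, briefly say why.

Leading byte 0xF4 = 11110100 → 4-byte form.
Payload = 0x13B93C, which exceeds U+10FFFF, the maximum Unicode code point. (Leading bytes F5–FF, or F4 followed by ≥ 0x90, are invalid.)

invalid (encodes a value above U+10FFFF)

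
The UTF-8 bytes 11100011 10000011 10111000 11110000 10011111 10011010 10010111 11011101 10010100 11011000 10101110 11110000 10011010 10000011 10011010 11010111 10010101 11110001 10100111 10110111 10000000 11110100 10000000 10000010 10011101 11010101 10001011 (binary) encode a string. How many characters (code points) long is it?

Byte at offset 0: 0xE3 = 11100011 → 3-byte char (#1). Advance 3.
Byte at offset 3: 0xF0 = 11110000 → 4-byte char (#2). Advance 4.
Byte at offset 7: 0xDD = 11011101 → 2-byte char (#3). Advance 2.
Byte at offset 9: 0xD8 = 11011000 → 2-byte char (#4). Advance 2.
Byte at offset 11: 0xF0 = 11110000 → 4-byte char (#5). Advance 4.
Byte at offset 15: 0xD7 = 11010111 → 2-byte char (#6). Advance 2.
Byte at offset 17: 0xF1 = 11110001 → 4-byte char (#7). Advance 4.
Byte at offset 21: 0xF4 = 11110100 → 4-byte char (#8). Advance 4.
Byte at offset 25: 0xD5 = 11010101 → 2-byte char (#9). Advance 2.
Reached end at offset 27 after 9 code points.

9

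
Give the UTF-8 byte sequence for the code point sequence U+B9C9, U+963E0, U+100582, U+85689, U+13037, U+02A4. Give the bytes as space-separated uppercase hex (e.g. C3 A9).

EB A7 89 F2 96 8F A0 F4 80 96 82 F2 85 9A 89 F0 93 80 B7 CA A4

U+B9C9: 3-byte form → EB A7 89.
U+963E0: 4-byte form → F2 96 8F A0.
U+100582: 4-byte form → F4 80 96 82.
U+85689: 4-byte form → F2 85 9A 89.
U+13037: 4-byte form → F0 93 80 B7.
U+02A4: 2-byte form → CA A4.
Concatenated (21 bytes): EB A7 89 F2 96 8F A0 F4 80 96 82 F2 85 9A 89 F0 93 80 B7 CA A4.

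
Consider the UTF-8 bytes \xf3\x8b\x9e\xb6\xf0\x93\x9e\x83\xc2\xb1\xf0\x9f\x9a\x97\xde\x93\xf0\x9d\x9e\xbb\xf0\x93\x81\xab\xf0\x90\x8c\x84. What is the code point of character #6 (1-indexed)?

U+1D7BB

Offset 0: leading byte 0xF3 = 11110011 → 4-byte char #1 = F3 8B 9E B6.
Offset 4: leading byte 0xF0 = 11110000 → 4-byte char #2 = F0 93 9E 83.
Offset 8: leading byte 0xC2 = 11000010 → 2-byte char #3 = C2 B1.
Offset 10: leading byte 0xF0 = 11110000 → 4-byte char #4 = F0 9F 9A 97.
Offset 14: leading byte 0xDE = 11011110 → 2-byte char #5 = DE 93.
Offset 16: leading byte 0xF0 = 11110000 → 4-byte char #6 = F0 9D 9E BB.
Leading byte 0xF0 = 11110000 matches 11110xxx → 4-byte sequence.
Byte 1: 0xF0 = 11110000, payload 000 (3 bits).
Byte 2: 0x9D = 10011101 (10xxxxxx ✓), payload 011101.
Byte 3: 0x9E = 10011110 (10xxxxxx ✓), payload 011110.
Byte 4: 0xBB = 10111011 (10xxxxxx ✓), payload 111011.
Concatenate: 000011101011110111011 = 0x1D7BB (21 bits → U+1D7BB).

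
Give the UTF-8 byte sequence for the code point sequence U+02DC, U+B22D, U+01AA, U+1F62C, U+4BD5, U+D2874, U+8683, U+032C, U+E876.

CB 9C EB 88 AD C6 AA F0 9F 98 AC E4 AF 95 F3 92 A1 B4 E8 9A 83 CC AC EE A1 B6

U+02DC: 2-byte form → CB 9C.
U+B22D: 3-byte form → EB 88 AD.
U+01AA: 2-byte form → C6 AA.
U+1F62C: 4-byte form → F0 9F 98 AC.
U+4BD5: 3-byte form → E4 AF 95.
U+D2874: 4-byte form → F3 92 A1 B4.
U+8683: 3-byte form → E8 9A 83.
U+032C: 2-byte form → CC AC.
U+E876: 3-byte form → EE A1 B6.
Concatenated (26 bytes): CB 9C EB 88 AD C6 AA F0 9F 98 AC E4 AF 95 F3 92 A1 B4 E8 9A 83 CC AC EE A1 B6.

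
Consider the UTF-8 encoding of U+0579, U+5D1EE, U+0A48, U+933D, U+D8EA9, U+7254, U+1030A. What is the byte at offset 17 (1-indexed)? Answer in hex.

0xE7

1-indexed offset 17 is 0-indexed offset 16.
U+0579 → 2-byte form D5 B9 at offsets 0–1.
U+5D1EE → 4-byte form F1 9D 87 AE at offsets 2–5.
U+0A48 → 3-byte form E0 A9 88 at offsets 6–8.
U+933D → 3-byte form E9 8C BD at offsets 9–11.
U+D8EA9 → 4-byte form F3 98 BA A9 at offsets 12–15.
U+7254 → 3-byte form E7 89 94 at offsets 16–18.
Offset 16 falls in char 6's range; it's byte 1 of E7 89 94 = 0xE7.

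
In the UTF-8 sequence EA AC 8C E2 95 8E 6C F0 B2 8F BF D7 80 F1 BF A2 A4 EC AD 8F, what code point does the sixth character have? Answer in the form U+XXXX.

Offset 0: leading byte 0xEA = 11101010 → 3-byte char #1 = EA AC 8C.
Offset 3: leading byte 0xE2 = 11100010 → 3-byte char #2 = E2 95 8E.
Offset 6: leading byte 0x6C = 01101100 → 1-byte char #3 = 6C.
Offset 7: leading byte 0xF0 = 11110000 → 4-byte char #4 = F0 B2 8F BF.
Offset 11: leading byte 0xD7 = 11010111 → 2-byte char #5 = D7 80.
Offset 13: leading byte 0xF1 = 11110001 → 4-byte char #6 = F1 BF A2 A4.
Leading byte 0xF1 = 11110001 matches 11110xxx → 4-byte sequence.
Byte 1: 0xF1 = 11110001, payload 001 (3 bits).
Byte 2: 0xBF = 10111111 (10xxxxxx ✓), payload 111111.
Byte 3: 0xA2 = 10100010 (10xxxxxx ✓), payload 100010.
Byte 4: 0xA4 = 10100100 (10xxxxxx ✓), payload 100100.
Concatenate: 001111111100010100100 = 0x7F8A4 (21 bits → U+7F8A4).

U+7F8A4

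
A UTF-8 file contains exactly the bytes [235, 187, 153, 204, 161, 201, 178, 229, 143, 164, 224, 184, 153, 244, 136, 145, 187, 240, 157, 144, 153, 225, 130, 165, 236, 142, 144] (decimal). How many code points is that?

Byte at offset 0: 0xEB = 11101011 → 3-byte char (#1). Advance 3.
Byte at offset 3: 0xCC = 11001100 → 2-byte char (#2). Advance 2.
Byte at offset 5: 0xC9 = 11001001 → 2-byte char (#3). Advance 2.
Byte at offset 7: 0xE5 = 11100101 → 3-byte char (#4). Advance 3.
Byte at offset 10: 0xE0 = 11100000 → 3-byte char (#5). Advance 3.
Byte at offset 13: 0xF4 = 11110100 → 4-byte char (#6). Advance 4.
Byte at offset 17: 0xF0 = 11110000 → 4-byte char (#7). Advance 4.
Byte at offset 21: 0xE1 = 11100001 → 3-byte char (#8). Advance 3.
Byte at offset 24: 0xEC = 11101100 → 3-byte char (#9). Advance 3.
Reached end at offset 27 after 9 code points.

9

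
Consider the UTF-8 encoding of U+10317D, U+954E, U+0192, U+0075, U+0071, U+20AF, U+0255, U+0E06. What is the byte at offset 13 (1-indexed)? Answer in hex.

1-indexed offset 13 is 0-indexed offset 12.
U+10317D → 4-byte form F4 83 85 BD at offsets 0–3.
U+954E → 3-byte form E9 95 8E at offsets 4–6.
U+0192 → 2-byte form C6 92 at offsets 7–8.
U+0075 → 1-byte form 75 at offsets 9–9.
U+0071 → 1-byte form 71 at offsets 10–10.
U+20AF → 3-byte form E2 82 AF at offsets 11–13.
Offset 12 falls in char 6's range; it's byte 2 of E2 82 AF = 0x82.

0x82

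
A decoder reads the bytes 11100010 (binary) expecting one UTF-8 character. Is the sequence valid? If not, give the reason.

invalid (sequence truncated)

Leading byte 0xE2 = 11100010 → 3-byte form, but only 1 byte is present.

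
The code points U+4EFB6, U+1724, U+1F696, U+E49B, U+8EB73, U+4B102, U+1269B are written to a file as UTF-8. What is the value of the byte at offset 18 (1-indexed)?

1-indexed offset 18 is 0-indexed offset 17.
U+4EFB6 → 4-byte form F1 8E BE B6 at offsets 0–3.
U+1724 → 3-byte form E1 9C A4 at offsets 4–6.
U+1F696 → 4-byte form F0 9F 9A 96 at offsets 7–10.
U+E49B → 3-byte form EE 92 9B at offsets 11–13.
U+8EB73 → 4-byte form F2 8E AD B3 at offsets 14–17.
Offset 17 falls in char 5's range; it's byte 4 of F2 8E AD B3 = 0xB3.

0xB3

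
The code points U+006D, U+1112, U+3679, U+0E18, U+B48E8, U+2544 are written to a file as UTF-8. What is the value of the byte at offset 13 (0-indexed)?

0xA8

U+006D → 1-byte form 6D at offsets 0–0.
U+1112 → 3-byte form E1 84 92 at offsets 1–3.
U+3679 → 3-byte form E3 99 B9 at offsets 4–6.
U+0E18 → 3-byte form E0 B8 98 at offsets 7–9.
U+B48E8 → 4-byte form F2 B4 A3 A8 at offsets 10–13.
Offset 13 falls in char 5's range; it's byte 4 of F2 B4 A3 A8 = 0xA8.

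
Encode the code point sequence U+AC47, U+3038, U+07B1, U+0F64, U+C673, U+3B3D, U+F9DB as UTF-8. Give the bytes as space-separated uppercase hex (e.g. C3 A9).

U+AC47: 3-byte form → EA B1 87.
U+3038: 3-byte form → E3 80 B8.
U+07B1: 2-byte form → DE B1.
U+0F64: 3-byte form → E0 BD A4.
U+C673: 3-byte form → EC 99 B3.
U+3B3D: 3-byte form → E3 AC BD.
U+F9DB: 3-byte form → EF A7 9B.
Concatenated (20 bytes): EA B1 87 E3 80 B8 DE B1 E0 BD A4 EC 99 B3 E3 AC BD EF A7 9B.

EA B1 87 E3 80 B8 DE B1 E0 BD A4 EC 99 B3 E3 AC BD EF A7 9B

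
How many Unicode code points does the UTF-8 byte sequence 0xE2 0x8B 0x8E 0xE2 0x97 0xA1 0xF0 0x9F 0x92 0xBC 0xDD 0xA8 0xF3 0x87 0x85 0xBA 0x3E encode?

Byte at offset 0: 0xE2 = 11100010 → 3-byte char (#1). Advance 3.
Byte at offset 3: 0xE2 = 11100010 → 3-byte char (#2). Advance 3.
Byte at offset 6: 0xF0 = 11110000 → 4-byte char (#3). Advance 4.
Byte at offset 10: 0xDD = 11011101 → 2-byte char (#4). Advance 2.
Byte at offset 12: 0xF3 = 11110011 → 4-byte char (#5). Advance 4.
Byte at offset 16: 0x3E = 00111110 → 1-byte char (#6). Advance 1.
Reached end at offset 17 after 6 code points.

6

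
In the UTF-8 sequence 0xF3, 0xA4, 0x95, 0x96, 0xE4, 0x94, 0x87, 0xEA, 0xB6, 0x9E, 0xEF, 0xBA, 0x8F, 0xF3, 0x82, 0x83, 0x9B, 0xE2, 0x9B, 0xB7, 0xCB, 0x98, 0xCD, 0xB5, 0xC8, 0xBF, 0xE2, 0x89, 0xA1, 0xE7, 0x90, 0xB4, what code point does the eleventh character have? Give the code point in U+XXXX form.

Offset 0: leading byte 0xF3 = 11110011 → 4-byte char #1 = F3 A4 95 96.
Offset 4: leading byte 0xE4 = 11100100 → 3-byte char #2 = E4 94 87.
Offset 7: leading byte 0xEA = 11101010 → 3-byte char #3 = EA B6 9E.
Offset 10: leading byte 0xEF = 11101111 → 3-byte char #4 = EF BA 8F.
Offset 13: leading byte 0xF3 = 11110011 → 4-byte char #5 = F3 82 83 9B.
Offset 17: leading byte 0xE2 = 11100010 → 3-byte char #6 = E2 9B B7.
Offset 20: leading byte 0xCB = 11001011 → 2-byte char #7 = CB 98.
Offset 22: leading byte 0xCD = 11001101 → 2-byte char #8 = CD B5.
Offset 24: leading byte 0xC8 = 11001000 → 2-byte char #9 = C8 BF.
Offset 26: leading byte 0xE2 = 11100010 → 3-byte char #10 = E2 89 A1.
Offset 29: leading byte 0xE7 = 11100111 → 3-byte char #11 = E7 90 B4.
Leading byte 0xE7 = 11100111 matches 1110xxxx → 3-byte sequence.
Byte 1: 0xE7 = 11100111, payload 0111 (4 bits).
Byte 2: 0x90 = 10010000 (10xxxxxx ✓), payload 010000.
Byte 3: 0xB4 = 10110100 (10xxxxxx ✓), payload 110100.
Concatenate: 0111010000110100 = 0x7434 (16 bits → U+7434).

U+7434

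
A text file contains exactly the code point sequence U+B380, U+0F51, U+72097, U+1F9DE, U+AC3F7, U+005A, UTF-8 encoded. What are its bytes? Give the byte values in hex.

EB 8E 80 E0 BD 91 F1 B2 82 97 F0 9F A7 9E F2 AC 8F B7 5A

U+B380: 3-byte form → EB 8E 80.
U+0F51: 3-byte form → E0 BD 91.
U+72097: 4-byte form → F1 B2 82 97.
U+1F9DE: 4-byte form → F0 9F A7 9E.
U+AC3F7: 4-byte form → F2 AC 8F B7.
U+005A: 1-byte form → 5A.
Concatenated (19 bytes): EB 8E 80 E0 BD 91 F1 B2 82 97 F0 9F A7 9E F2 AC 8F B7 5A.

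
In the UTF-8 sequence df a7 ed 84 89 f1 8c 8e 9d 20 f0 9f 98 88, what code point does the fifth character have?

Offset 0: leading byte 0xDF = 11011111 → 2-byte char #1 = DF A7.
Offset 2: leading byte 0xED = 11101101 → 3-byte char #2 = ED 84 89.
Offset 5: leading byte 0xF1 = 11110001 → 4-byte char #3 = F1 8C 8E 9D.
Offset 9: leading byte 0x20 = 00100000 → 1-byte char #4 = 20.
Offset 10: leading byte 0xF0 = 11110000 → 4-byte char #5 = F0 9F 98 88.
Leading byte 0xF0 = 11110000 matches 11110xxx → 4-byte sequence.
Byte 1: 0xF0 = 11110000, payload 000 (3 bits).
Byte 2: 0x9F = 10011111 (10xxxxxx ✓), payload 011111.
Byte 3: 0x98 = 10011000 (10xxxxxx ✓), payload 011000.
Byte 4: 0x88 = 10001000 (10xxxxxx ✓), payload 001000.
Concatenate: 000011111011000001000 = 0x1F608 (21 bits → U+1F608).

U+1F608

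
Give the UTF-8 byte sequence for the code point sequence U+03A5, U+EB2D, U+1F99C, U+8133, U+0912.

U+03A5: 2-byte form → CE A5.
U+EB2D: 3-byte form → EE AC AD.
U+1F99C: 4-byte form → F0 9F A6 9C.
U+8133: 3-byte form → E8 84 B3.
U+0912: 3-byte form → E0 A4 92.
Concatenated (15 bytes): CE A5 EE AC AD F0 9F A6 9C E8 84 B3 E0 A4 92.

CE A5 EE AC AD F0 9F A6 9C E8 84 B3 E0 A4 92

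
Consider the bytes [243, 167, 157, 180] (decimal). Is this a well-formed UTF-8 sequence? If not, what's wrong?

valid

Leading byte 0xF3 = 11110011 → 4-byte form.
Continuation bytes 0xA7=10100111, 0x9D=10011101, 0xB4=10110100 all match 10xxxxxx.
Decoded value 0xE7774 is ≥ 0x10000 (shortest form) and not a surrogate.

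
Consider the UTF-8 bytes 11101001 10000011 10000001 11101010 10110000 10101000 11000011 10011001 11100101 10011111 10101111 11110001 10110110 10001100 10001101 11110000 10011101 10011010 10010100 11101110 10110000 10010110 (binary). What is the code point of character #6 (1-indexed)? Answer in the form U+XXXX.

U+1D694

Offset 0: leading byte 0xE9 = 11101001 → 3-byte char #1 = E9 83 81.
Offset 3: leading byte 0xEA = 11101010 → 3-byte char #2 = EA B0 A8.
Offset 6: leading byte 0xC3 = 11000011 → 2-byte char #3 = C3 99.
Offset 8: leading byte 0xE5 = 11100101 → 3-byte char #4 = E5 9F AF.
Offset 11: leading byte 0xF1 = 11110001 → 4-byte char #5 = F1 B6 8C 8D.
Offset 15: leading byte 0xF0 = 11110000 → 4-byte char #6 = F0 9D 9A 94.
Leading byte 0xF0 = 11110000 matches 11110xxx → 4-byte sequence.
Byte 1: 0xF0 = 11110000, payload 000 (3 bits).
Byte 2: 0x9D = 10011101 (10xxxxxx ✓), payload 011101.
Byte 3: 0x9A = 10011010 (10xxxxxx ✓), payload 011010.
Byte 4: 0x94 = 10010100 (10xxxxxx ✓), payload 010100.
Concatenate: 000011101011010010100 = 0x1D694 (21 bits → U+1D694).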